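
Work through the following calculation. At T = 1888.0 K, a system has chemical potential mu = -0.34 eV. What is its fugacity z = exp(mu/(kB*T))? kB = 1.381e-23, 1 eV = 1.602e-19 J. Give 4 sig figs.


Step 1: Convert mu to Joules: -0.34*1.602e-19 = -5.447e-20 J
Step 2: kB*T = 1.381e-23*1888.0 = 2.607e-20 J
Step 3: mu/(kB*T) = -2.089
Step 4: z = exp(-2.089) = 0.1238

0.1238


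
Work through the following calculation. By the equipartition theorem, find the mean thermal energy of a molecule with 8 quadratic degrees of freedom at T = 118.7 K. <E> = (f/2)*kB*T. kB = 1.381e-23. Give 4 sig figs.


Step 1: f/2 = 8/2 = 4
Step 2: kB*T = 1.381e-23 * 118.7 = 1.639e-21
Step 3: <E> = 4 * 1.639e-21 = 6.557e-21 J

6.557e-21


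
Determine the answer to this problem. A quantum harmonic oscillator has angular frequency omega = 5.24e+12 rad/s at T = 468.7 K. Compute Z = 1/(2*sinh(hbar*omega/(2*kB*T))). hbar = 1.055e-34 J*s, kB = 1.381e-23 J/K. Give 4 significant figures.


Step 1: Compute x = hbar*omega/(kB*T) = 1.055e-34*5.24e+12/(1.381e-23*468.7) = 0.08541
Step 2: x/2 = 0.0427
Step 3: sinh(x/2) = 0.04272
Step 4: Z = 1/(2*0.04272) = 11.71

11.71


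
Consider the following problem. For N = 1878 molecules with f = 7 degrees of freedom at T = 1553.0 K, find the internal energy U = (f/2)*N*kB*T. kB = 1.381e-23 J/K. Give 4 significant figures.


Step 1: f/2 = 7/2 = 3.5
Step 2: N*kB*T = 1878*1.381e-23*1553.0 = 4.028e-17
Step 3: U = 3.5 * 4.028e-17 = 1.41e-16 J

1.41e-16


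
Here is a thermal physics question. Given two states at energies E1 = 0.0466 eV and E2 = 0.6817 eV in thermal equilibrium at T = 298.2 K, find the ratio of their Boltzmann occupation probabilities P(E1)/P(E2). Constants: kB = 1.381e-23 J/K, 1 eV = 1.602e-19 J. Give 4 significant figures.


Step 1: Compute energy difference dE = E1 - E2 = 0.0466 - 0.6817 = -0.6351 eV
Step 2: Convert to Joules: dE_J = -0.6351 * 1.602e-19 = -1.017e-19 J
Step 3: Compute exponent = -dE_J / (kB * T) = -(-1.017e-19) / (1.381e-23 * 298.2) = 24.71
Step 4: P(E1)/P(E2) = exp(24.71) = 5.367e+10

5.367e+10


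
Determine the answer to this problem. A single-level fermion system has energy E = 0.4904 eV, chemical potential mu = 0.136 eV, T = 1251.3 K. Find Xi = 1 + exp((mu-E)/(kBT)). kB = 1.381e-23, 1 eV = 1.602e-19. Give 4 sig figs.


Step 1: (mu - E) = 0.136 - 0.4904 = -0.3544 eV
Step 2: x = (mu-E)*eV/(kB*T) = -0.3544*1.602e-19/(1.381e-23*1251.3) = -3.285
Step 3: exp(x) = 0.03742
Step 4: Xi = 1 + 0.03742 = 1.037

1.037


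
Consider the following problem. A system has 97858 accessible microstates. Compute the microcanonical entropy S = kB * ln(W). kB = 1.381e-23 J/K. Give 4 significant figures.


Step 1: ln(W) = ln(97858) = 11.49
Step 2: S = kB * ln(W) = 1.381e-23 * 11.49
Step 3: S = 1.587e-22 J/K

1.587e-22


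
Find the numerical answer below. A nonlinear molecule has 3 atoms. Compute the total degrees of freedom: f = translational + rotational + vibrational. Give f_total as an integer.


Step 1: Translational DOF = 3
Step 2: Rotational DOF (nonlinear) = 3
Step 3: Vibrational DOF = 3*3 - 6 = 3
Step 4: Total = 3 + 3 + 3 = 9

9


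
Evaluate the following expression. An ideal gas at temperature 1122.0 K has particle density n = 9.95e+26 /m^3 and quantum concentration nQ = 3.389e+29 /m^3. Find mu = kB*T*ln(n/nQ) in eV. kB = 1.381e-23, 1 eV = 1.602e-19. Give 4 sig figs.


Step 1: n/nQ = 9.95e+26/3.389e+29 = 0.002936
Step 2: ln(n/nQ) = -5.831
Step 3: mu = kB*T*ln(n/nQ) = 1.549e-20*-5.831 = -9.035e-20 J
Step 4: Convert to eV: -9.035e-20/1.602e-19 = -0.564 eV

-0.564


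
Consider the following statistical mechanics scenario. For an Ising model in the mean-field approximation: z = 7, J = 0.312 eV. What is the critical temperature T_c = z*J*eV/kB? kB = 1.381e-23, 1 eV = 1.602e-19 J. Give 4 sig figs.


Step 1: z*J = 7*0.312 = 2.184 eV
Step 2: Convert to Joules: 2.184*1.602e-19 = 3.499e-19 J
Step 3: T_c = 3.499e-19 / 1.381e-23 = 2.534e+04 K

2.534e+04


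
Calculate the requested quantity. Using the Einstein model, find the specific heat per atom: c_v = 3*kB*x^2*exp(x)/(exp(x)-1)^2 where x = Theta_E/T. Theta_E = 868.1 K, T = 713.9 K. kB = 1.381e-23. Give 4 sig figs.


Step 1: x = Theta_E/T = 868.1/713.9 = 1.216
Step 2: x^2 = 1.479
Step 3: exp(x) = 3.374
Step 4: c_v = 3*1.381e-23*1.479*3.374/(3.374-1)^2 = 3.668e-23

3.668e-23


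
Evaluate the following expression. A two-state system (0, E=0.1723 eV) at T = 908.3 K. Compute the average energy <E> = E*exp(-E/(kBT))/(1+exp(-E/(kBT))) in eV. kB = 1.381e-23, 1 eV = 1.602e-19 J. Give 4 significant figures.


Step 1: beta*E = 0.1723*1.602e-19/(1.381e-23*908.3) = 2.201
Step 2: exp(-beta*E) = 0.1107
Step 3: <E> = 0.1723*0.1107/(1+0.1107) = 0.01718 eV

0.01718


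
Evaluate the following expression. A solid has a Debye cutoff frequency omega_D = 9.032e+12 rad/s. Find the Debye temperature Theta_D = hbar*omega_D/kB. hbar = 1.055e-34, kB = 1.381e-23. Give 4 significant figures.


Step 1: hbar*omega_D = 1.055e-34 * 9.032e+12 = 9.529e-22 J
Step 2: Theta_D = 9.529e-22 / 1.381e-23
Step 3: Theta_D = 69 K

69


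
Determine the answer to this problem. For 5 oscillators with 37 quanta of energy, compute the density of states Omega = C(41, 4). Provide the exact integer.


Step 1: Use binomial coefficient C(41, 4)
Step 2: Numerator = 41! / 37!
Step 3: Denominator = 4!
Step 4: Omega = 101270

101270


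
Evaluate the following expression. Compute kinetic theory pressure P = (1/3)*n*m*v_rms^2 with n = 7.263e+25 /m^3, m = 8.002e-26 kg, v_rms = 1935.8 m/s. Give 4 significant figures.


Step 1: v_rms^2 = 1935.8^2 = 3.747e+06
Step 2: n*m = 7.263e+25*8.002e-26 = 5.812
Step 3: P = (1/3)*5.812*3.747e+06 = 7.26e+06 Pa

7.26e+06


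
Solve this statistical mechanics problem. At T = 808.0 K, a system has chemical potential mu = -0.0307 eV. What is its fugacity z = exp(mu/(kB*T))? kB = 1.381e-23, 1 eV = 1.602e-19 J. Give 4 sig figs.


Step 1: Convert mu to Joules: -0.0307*1.602e-19 = -4.918e-21 J
Step 2: kB*T = 1.381e-23*808.0 = 1.116e-20 J
Step 3: mu/(kB*T) = -0.4408
Step 4: z = exp(-0.4408) = 0.6436

0.6436


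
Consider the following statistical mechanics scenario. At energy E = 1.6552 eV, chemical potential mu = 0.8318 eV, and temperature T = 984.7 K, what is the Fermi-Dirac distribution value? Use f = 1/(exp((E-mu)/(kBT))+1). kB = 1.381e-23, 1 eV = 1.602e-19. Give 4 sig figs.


Step 1: (E - mu) = 1.6552 - 0.8318 = 0.8234 eV
Step 2: Convert: (E-mu)*eV = 1.319e-19 J
Step 3: x = (E-mu)*eV/(kB*T) = 9.7
Step 4: f = 1/(exp(9.7)+1) = 6.127e-05

6.127e-05


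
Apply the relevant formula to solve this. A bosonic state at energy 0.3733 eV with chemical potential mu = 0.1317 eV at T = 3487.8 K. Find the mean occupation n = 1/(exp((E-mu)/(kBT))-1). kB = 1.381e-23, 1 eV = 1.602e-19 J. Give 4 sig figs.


Step 1: (E - mu) = 0.2416 eV
Step 2: x = (E-mu)*eV/(kB*T) = 0.2416*1.602e-19/(1.381e-23*3487.8) = 0.8036
Step 3: exp(x) = 2.233
Step 4: n = 1/(exp(x)-1) = 0.8107

0.8107


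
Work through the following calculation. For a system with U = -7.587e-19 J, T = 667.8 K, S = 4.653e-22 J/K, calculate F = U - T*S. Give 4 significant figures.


Step 1: T*S = 667.8 * 4.653e-22 = 3.107e-19 J
Step 2: F = U - T*S = -7.587e-19 - 3.107e-19
Step 3: F = -1.069e-18 J

-1.069e-18


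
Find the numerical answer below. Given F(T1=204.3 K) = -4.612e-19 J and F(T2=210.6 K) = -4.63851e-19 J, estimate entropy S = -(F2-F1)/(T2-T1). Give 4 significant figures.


Step 1: dF = F2 - F1 = -4.63851e-19 - (-4.612e-19) = -2.651e-21 J
Step 2: dT = T2 - T1 = 210.6 - 204.3 = 6.3 K
Step 3: S = -dF/dT = -(-2.651e-21)/6.3 = 4.208e-22 J/K

4.208e-22


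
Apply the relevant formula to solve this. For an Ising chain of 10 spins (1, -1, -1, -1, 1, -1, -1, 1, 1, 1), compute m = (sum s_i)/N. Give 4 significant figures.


Step 1: Count up spins (+1): 5, down spins (-1): 5
Step 2: Total magnetization M = 5 - 5 = 0
Step 3: m = M/N = 0/10 = 0

0


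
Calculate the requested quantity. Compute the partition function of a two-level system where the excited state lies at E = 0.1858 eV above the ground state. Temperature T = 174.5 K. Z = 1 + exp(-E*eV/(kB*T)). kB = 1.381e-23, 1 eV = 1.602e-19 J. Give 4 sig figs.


Step 1: Compute beta*E = E*eV/(kB*T) = 0.1858*1.602e-19/(1.381e-23*174.5) = 12.35
Step 2: exp(-beta*E) = exp(-12.35) = 4.323e-06
Step 3: Z = 1 + 4.323e-06 = 1

1


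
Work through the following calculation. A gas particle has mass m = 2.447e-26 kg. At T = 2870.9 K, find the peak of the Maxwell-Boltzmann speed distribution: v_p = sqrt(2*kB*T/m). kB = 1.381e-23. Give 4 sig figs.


Step 1: Numerator = 2*kB*T = 2*1.381e-23*2870.9 = 7.929e-20
Step 2: Ratio = 7.929e-20 / 2.447e-26 = 3.24e+06
Step 3: v_p = sqrt(3.24e+06) = 1800 m/s

1800


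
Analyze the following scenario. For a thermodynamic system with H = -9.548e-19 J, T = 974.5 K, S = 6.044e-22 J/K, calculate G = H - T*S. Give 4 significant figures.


Step 1: T*S = 974.5 * 6.044e-22 = 5.89e-19 J
Step 2: G = H - T*S = -9.548e-19 - 5.89e-19
Step 3: G = -1.544e-18 J

-1.544e-18


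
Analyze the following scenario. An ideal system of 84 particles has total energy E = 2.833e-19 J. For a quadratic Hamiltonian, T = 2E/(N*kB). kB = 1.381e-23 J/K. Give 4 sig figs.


Step 1: Numerator = 2*E = 2*2.833e-19 = 5.666e-19 J
Step 2: Denominator = N*kB = 84*1.381e-23 = 1.16e-21
Step 3: T = 5.666e-19 / 1.16e-21 = 488.4 K

488.4


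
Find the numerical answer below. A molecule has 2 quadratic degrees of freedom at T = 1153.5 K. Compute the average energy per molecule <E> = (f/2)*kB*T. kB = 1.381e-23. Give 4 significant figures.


Step 1: f/2 = 2/2 = 1
Step 2: kB*T = 1.381e-23 * 1153.5 = 1.593e-20
Step 3: <E> = 1 * 1.593e-20 = 1.593e-20 J

1.593e-20


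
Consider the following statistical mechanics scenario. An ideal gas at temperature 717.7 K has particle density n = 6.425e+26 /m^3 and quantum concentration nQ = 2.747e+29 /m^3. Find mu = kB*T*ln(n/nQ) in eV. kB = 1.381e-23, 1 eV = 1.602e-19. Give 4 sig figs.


Step 1: n/nQ = 6.425e+26/2.747e+29 = 0.002339
Step 2: ln(n/nQ) = -6.058
Step 3: mu = kB*T*ln(n/nQ) = 9.911e-21*-6.058 = -6.004e-20 J
Step 4: Convert to eV: -6.004e-20/1.602e-19 = -0.3748 eV

-0.3748


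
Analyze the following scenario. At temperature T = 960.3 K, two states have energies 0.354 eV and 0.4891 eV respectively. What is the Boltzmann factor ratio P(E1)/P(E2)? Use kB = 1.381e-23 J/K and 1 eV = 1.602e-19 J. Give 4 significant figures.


Step 1: Compute energy difference dE = E1 - E2 = 0.354 - 0.4891 = -0.1351 eV
Step 2: Convert to Joules: dE_J = -0.1351 * 1.602e-19 = -2.164e-20 J
Step 3: Compute exponent = -dE_J / (kB * T) = -(-2.164e-20) / (1.381e-23 * 960.3) = 1.632
Step 4: P(E1)/P(E2) = exp(1.632) = 5.114

5.114


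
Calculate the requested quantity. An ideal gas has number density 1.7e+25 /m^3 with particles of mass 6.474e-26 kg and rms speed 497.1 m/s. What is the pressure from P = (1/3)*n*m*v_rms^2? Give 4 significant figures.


Step 1: v_rms^2 = 497.1^2 = 2.471e+05
Step 2: n*m = 1.7e+25*6.474e-26 = 1.101
Step 3: P = (1/3)*1.101*2.471e+05 = 9.065e+04 Pa

9.065e+04


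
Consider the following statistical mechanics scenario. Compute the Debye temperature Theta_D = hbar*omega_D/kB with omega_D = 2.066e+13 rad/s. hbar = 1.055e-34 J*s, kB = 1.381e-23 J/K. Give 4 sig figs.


Step 1: hbar*omega_D = 1.055e-34 * 2.066e+13 = 2.18e-21 J
Step 2: Theta_D = 2.18e-21 / 1.381e-23
Step 3: Theta_D = 157.8 K

157.8


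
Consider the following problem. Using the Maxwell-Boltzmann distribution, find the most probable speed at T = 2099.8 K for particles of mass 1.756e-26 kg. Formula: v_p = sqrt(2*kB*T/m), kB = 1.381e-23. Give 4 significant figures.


Step 1: Numerator = 2*kB*T = 2*1.381e-23*2099.8 = 5.8e-20
Step 2: Ratio = 5.8e-20 / 1.756e-26 = 3.303e+06
Step 3: v_p = sqrt(3.303e+06) = 1817 m/s

1817


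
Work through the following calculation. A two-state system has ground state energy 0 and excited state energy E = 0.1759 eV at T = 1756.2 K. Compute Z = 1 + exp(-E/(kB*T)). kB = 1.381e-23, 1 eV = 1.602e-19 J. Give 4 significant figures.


Step 1: Compute beta*E = E*eV/(kB*T) = 0.1759*1.602e-19/(1.381e-23*1756.2) = 1.162
Step 2: exp(-beta*E) = exp(-1.162) = 0.3129
Step 3: Z = 1 + 0.3129 = 1.313

1.313


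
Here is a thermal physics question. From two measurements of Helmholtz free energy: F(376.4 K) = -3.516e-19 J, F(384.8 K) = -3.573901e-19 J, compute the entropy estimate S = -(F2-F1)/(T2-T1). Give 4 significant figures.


Step 1: dF = F2 - F1 = -3.573901e-19 - (-3.516e-19) = -5.7901e-21 J
Step 2: dT = T2 - T1 = 384.8 - 376.4 = 8.4 K
Step 3: S = -dF/dT = -(-5.7901e-21)/8.4 = 6.893e-22 J/K

6.893e-22


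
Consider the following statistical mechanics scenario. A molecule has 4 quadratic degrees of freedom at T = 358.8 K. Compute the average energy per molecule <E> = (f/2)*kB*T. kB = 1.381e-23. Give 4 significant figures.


Step 1: f/2 = 4/2 = 2
Step 2: kB*T = 1.381e-23 * 358.8 = 4.955e-21
Step 3: <E> = 2 * 4.955e-21 = 9.91e-21 J

9.91e-21


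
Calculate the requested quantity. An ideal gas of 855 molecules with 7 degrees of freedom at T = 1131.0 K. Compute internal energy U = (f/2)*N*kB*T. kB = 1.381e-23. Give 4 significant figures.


Step 1: f/2 = 7/2 = 3.5
Step 2: N*kB*T = 855*1.381e-23*1131.0 = 1.335e-17
Step 3: U = 3.5 * 1.335e-17 = 4.674e-17 J

4.674e-17


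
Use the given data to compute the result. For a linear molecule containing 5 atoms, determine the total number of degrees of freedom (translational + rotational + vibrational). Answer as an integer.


Step 1: Translational DOF = 3
Step 2: Rotational DOF (linear) = 2
Step 3: Vibrational DOF = 3*5 - 5 = 10
Step 4: Total = 3 + 2 + 10 = 15

15


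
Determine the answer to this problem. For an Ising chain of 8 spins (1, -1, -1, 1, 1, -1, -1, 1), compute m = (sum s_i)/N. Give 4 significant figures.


Step 1: Count up spins (+1): 4, down spins (-1): 4
Step 2: Total magnetization M = 4 - 4 = 0
Step 3: m = M/N = 0/8 = 0

0


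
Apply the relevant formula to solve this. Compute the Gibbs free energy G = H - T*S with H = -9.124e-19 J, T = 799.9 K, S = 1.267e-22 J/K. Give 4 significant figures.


Step 1: T*S = 799.9 * 1.267e-22 = 1.013e-19 J
Step 2: G = H - T*S = -9.124e-19 - 1.013e-19
Step 3: G = -1.014e-18 J

-1.014e-18


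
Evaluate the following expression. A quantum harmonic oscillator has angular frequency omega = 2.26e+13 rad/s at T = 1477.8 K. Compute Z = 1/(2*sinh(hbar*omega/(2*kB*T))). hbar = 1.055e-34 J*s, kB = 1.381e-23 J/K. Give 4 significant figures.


Step 1: Compute x = hbar*omega/(kB*T) = 1.055e-34*2.26e+13/(1.381e-23*1477.8) = 0.1168
Step 2: x/2 = 0.05841
Step 3: sinh(x/2) = 0.05845
Step 4: Z = 1/(2*0.05845) = 8.555

8.555


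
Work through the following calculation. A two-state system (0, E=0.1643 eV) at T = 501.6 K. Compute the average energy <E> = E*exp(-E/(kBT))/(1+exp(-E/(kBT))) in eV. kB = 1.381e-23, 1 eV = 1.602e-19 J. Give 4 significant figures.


Step 1: beta*E = 0.1643*1.602e-19/(1.381e-23*501.6) = 3.8
Step 2: exp(-beta*E) = 0.02238
Step 3: <E> = 0.1643*0.02238/(1+0.02238) = 0.003596 eV

0.003596


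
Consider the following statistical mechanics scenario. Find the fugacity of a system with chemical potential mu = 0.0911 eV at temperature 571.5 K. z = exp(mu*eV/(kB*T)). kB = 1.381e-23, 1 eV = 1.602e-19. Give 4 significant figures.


Step 1: Convert mu to Joules: 0.0911*1.602e-19 = 1.459e-20 J
Step 2: kB*T = 1.381e-23*571.5 = 7.892e-21 J
Step 3: mu/(kB*T) = 1.849
Step 4: z = exp(1.849) = 6.354

6.354


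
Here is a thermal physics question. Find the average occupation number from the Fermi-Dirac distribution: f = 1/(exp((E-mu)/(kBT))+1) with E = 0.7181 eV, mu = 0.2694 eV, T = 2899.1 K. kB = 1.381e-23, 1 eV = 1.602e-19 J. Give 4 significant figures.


Step 1: (E - mu) = 0.7181 - 0.2694 = 0.4487 eV
Step 2: Convert: (E-mu)*eV = 7.188e-20 J
Step 3: x = (E-mu)*eV/(kB*T) = 1.795
Step 4: f = 1/(exp(1.795)+1) = 0.1424

0.1424


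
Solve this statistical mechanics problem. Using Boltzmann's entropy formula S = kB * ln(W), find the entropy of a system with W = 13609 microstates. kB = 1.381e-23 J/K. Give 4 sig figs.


Step 1: ln(W) = ln(13609) = 9.518
Step 2: S = kB * ln(W) = 1.381e-23 * 9.518
Step 3: S = 1.315e-22 J/K

1.315e-22


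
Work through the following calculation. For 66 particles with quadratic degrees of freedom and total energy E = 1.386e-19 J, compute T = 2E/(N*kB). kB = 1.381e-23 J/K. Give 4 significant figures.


Step 1: Numerator = 2*E = 2*1.386e-19 = 2.772e-19 J
Step 2: Denominator = N*kB = 66*1.381e-23 = 9.115e-22
Step 3: T = 2.772e-19 / 9.115e-22 = 304.1 K

304.1


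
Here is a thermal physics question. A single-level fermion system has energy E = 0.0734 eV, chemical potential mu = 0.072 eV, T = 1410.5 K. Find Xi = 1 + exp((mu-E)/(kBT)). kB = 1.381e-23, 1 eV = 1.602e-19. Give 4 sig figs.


Step 1: (mu - E) = 0.072 - 0.0734 = -0.0014 eV
Step 2: x = (mu-E)*eV/(kB*T) = -0.0014*1.602e-19/(1.381e-23*1410.5) = -0.01151
Step 3: exp(x) = 0.9886
Step 4: Xi = 1 + 0.9886 = 1.989

1.989


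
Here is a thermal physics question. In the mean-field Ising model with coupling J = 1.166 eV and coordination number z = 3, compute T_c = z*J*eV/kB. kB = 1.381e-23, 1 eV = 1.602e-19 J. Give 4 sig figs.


Step 1: z*J = 3*1.166 = 3.498 eV
Step 2: Convert to Joules: 3.498*1.602e-19 = 5.604e-19 J
Step 3: T_c = 5.604e-19 / 1.381e-23 = 4.058e+04 K

4.058e+04


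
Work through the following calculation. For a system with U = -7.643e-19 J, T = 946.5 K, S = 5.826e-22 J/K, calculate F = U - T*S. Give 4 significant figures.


Step 1: T*S = 946.5 * 5.826e-22 = 5.514e-19 J
Step 2: F = U - T*S = -7.643e-19 - 5.514e-19
Step 3: F = -1.316e-18 J

-1.316e-18


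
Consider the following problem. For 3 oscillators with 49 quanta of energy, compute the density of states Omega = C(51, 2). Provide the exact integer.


Step 1: Use binomial coefficient C(51, 2)
Step 2: Numerator = 51! / 49!
Step 3: Denominator = 2!
Step 4: Omega = 1275

1275


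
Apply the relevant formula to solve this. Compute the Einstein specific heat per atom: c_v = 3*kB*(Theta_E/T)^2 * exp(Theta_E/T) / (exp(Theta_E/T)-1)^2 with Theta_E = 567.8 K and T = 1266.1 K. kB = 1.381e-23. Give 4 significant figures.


Step 1: x = Theta_E/T = 567.8/1266.1 = 0.4485
Step 2: x^2 = 0.2011
Step 3: exp(x) = 1.566
Step 4: c_v = 3*1.381e-23*0.2011*1.566/(1.566-1)^2 = 4.074e-23

4.074e-23


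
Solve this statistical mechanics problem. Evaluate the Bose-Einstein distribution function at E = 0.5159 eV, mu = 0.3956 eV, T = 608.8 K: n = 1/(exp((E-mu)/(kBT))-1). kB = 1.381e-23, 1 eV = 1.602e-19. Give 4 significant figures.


Step 1: (E - mu) = 0.1203 eV
Step 2: x = (E-mu)*eV/(kB*T) = 0.1203*1.602e-19/(1.381e-23*608.8) = 2.292
Step 3: exp(x) = 9.897
Step 4: n = 1/(exp(x)-1) = 0.1124

0.1124


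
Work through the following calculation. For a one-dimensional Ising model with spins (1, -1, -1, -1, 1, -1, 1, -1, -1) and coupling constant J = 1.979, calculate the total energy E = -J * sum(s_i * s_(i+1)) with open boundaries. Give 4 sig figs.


Step 1: Nearest-neighbor products: -1, 1, 1, -1, -1, -1, -1, 1
Step 2: Sum of products = -2
Step 3: E = -1.979 * -2 = 3.958

3.958


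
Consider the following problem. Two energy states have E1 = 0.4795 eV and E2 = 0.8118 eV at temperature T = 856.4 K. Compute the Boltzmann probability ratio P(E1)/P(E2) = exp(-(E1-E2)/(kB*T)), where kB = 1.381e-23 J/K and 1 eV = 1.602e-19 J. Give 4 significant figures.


Step 1: Compute energy difference dE = E1 - E2 = 0.4795 - 0.8118 = -0.3323 eV
Step 2: Convert to Joules: dE_J = -0.3323 * 1.602e-19 = -5.323e-20 J
Step 3: Compute exponent = -dE_J / (kB * T) = -(-5.323e-20) / (1.381e-23 * 856.4) = 4.501
Step 4: P(E1)/P(E2) = exp(4.501) = 90.12

90.12


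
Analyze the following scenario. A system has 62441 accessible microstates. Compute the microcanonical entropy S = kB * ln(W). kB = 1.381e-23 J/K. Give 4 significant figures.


Step 1: ln(W) = ln(62441) = 11.04
Step 2: S = kB * ln(W) = 1.381e-23 * 11.04
Step 3: S = 1.525e-22 J/K

1.525e-22


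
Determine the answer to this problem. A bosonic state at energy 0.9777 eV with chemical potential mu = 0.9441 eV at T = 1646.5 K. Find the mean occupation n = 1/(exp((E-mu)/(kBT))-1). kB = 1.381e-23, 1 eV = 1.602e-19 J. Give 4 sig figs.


Step 1: (E - mu) = 0.0336 eV
Step 2: x = (E-mu)*eV/(kB*T) = 0.0336*1.602e-19/(1.381e-23*1646.5) = 0.2367
Step 3: exp(x) = 1.267
Step 4: n = 1/(exp(x)-1) = 3.744

3.744


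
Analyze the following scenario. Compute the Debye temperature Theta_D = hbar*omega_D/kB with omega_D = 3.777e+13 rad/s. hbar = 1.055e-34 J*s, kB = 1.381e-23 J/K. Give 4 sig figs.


Step 1: hbar*omega_D = 1.055e-34 * 3.777e+13 = 3.985e-21 J
Step 2: Theta_D = 3.985e-21 / 1.381e-23
Step 3: Theta_D = 288.5 K

288.5


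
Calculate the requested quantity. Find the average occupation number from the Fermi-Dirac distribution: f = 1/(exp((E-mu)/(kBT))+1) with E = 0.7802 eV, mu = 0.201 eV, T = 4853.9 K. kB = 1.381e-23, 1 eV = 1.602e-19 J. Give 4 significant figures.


Step 1: (E - mu) = 0.7802 - 0.201 = 0.5792 eV
Step 2: Convert: (E-mu)*eV = 9.279e-20 J
Step 3: x = (E-mu)*eV/(kB*T) = 1.384
Step 4: f = 1/(exp(1.384)+1) = 0.2003

0.2003


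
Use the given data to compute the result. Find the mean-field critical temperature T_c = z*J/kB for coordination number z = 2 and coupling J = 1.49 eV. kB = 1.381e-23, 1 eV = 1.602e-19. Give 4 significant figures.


Step 1: z*J = 2*1.49 = 2.98 eV
Step 2: Convert to Joules: 2.98*1.602e-19 = 4.774e-19 J
Step 3: T_c = 4.774e-19 / 1.381e-23 = 3.457e+04 K

3.457e+04


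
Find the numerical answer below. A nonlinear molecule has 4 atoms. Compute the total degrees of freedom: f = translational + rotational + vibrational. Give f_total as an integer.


Step 1: Translational DOF = 3
Step 2: Rotational DOF (nonlinear) = 3
Step 3: Vibrational DOF = 3*4 - 6 = 6
Step 4: Total = 3 + 3 + 6 = 12

12


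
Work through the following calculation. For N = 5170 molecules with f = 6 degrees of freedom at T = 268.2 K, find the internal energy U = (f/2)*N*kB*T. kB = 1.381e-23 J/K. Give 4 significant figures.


Step 1: f/2 = 6/2 = 3.0
Step 2: N*kB*T = 5170*1.381e-23*268.2 = 1.915e-17
Step 3: U = 3.0 * 1.915e-17 = 5.745e-17 J

5.745e-17


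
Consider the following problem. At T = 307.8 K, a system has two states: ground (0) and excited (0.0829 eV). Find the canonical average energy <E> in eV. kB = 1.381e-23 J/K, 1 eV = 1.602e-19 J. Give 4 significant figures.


Step 1: beta*E = 0.0829*1.602e-19/(1.381e-23*307.8) = 3.124
Step 2: exp(-beta*E) = 0.04397
Step 3: <E> = 0.0829*0.04397/(1+0.04397) = 0.003491 eV

0.003491


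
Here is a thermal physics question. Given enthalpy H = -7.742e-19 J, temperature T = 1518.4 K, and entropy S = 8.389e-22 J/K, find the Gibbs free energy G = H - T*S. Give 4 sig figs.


Step 1: T*S = 1518.4 * 8.389e-22 = 1.274e-18 J
Step 2: G = H - T*S = -7.742e-19 - 1.274e-18
Step 3: G = -2.048e-18 J

-2.048e-18


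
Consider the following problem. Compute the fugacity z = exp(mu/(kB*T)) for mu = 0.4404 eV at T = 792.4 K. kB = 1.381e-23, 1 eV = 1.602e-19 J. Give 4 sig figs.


Step 1: Convert mu to Joules: 0.4404*1.602e-19 = 7.055e-20 J
Step 2: kB*T = 1.381e-23*792.4 = 1.094e-20 J
Step 3: mu/(kB*T) = 6.447
Step 4: z = exp(6.447) = 630.9

630.9


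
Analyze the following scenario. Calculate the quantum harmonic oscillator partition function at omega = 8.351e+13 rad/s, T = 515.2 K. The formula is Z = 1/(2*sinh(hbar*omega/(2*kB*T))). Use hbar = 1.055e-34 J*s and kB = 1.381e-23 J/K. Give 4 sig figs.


Step 1: Compute x = hbar*omega/(kB*T) = 1.055e-34*8.351e+13/(1.381e-23*515.2) = 1.238
Step 2: x/2 = 0.6191
Step 3: sinh(x/2) = 0.6595
Step 4: Z = 1/(2*0.6595) = 0.7582

0.7582


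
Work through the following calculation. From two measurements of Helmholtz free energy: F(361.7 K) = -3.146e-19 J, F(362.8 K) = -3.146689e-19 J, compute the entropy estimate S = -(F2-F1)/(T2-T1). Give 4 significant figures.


Step 1: dF = F2 - F1 = -3.146689e-19 - (-3.146e-19) = -6.89e-23 J
Step 2: dT = T2 - T1 = 362.8 - 361.7 = 1.1 K
Step 3: S = -dF/dT = -(-6.89e-23)/1.1 = 6.264e-23 J/K

6.264e-23


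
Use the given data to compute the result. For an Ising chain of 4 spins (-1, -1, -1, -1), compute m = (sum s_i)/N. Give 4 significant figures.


Step 1: Count up spins (+1): 0, down spins (-1): 4
Step 2: Total magnetization M = 0 - 4 = -4
Step 3: m = M/N = -4/4 = -1

-1


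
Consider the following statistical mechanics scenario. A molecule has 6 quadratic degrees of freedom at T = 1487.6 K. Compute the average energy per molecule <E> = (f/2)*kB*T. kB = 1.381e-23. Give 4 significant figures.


Step 1: f/2 = 6/2 = 3
Step 2: kB*T = 1.381e-23 * 1487.6 = 2.054e-20
Step 3: <E> = 3 * 2.054e-20 = 6.163e-20 J

6.163e-20


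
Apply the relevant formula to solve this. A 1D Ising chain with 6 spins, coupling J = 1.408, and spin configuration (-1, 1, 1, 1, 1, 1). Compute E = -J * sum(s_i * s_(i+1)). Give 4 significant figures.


Step 1: Nearest-neighbor products: -1, 1, 1, 1, 1
Step 2: Sum of products = 3
Step 3: E = -1.408 * 3 = -4.224

-4.224


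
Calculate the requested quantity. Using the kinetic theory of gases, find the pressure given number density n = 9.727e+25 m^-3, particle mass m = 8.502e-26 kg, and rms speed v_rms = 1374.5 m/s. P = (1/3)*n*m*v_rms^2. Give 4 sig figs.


Step 1: v_rms^2 = 1374.5^2 = 1.889e+06
Step 2: n*m = 9.727e+25*8.502e-26 = 8.27
Step 3: P = (1/3)*8.27*1.889e+06 = 5.208e+06 Pa

5.208e+06


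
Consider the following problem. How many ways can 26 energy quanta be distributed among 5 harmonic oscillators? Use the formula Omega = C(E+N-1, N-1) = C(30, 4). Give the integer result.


Step 1: Use binomial coefficient C(30, 4)
Step 2: Numerator = 30! / 26!
Step 3: Denominator = 4!
Step 4: Omega = 27405

27405


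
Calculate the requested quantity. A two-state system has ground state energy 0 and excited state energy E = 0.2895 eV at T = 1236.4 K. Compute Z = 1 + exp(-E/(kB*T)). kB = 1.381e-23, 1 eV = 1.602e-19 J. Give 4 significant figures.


Step 1: Compute beta*E = E*eV/(kB*T) = 0.2895*1.602e-19/(1.381e-23*1236.4) = 2.716
Step 2: exp(-beta*E) = exp(-2.716) = 0.06613
Step 3: Z = 1 + 0.06613 = 1.066

1.066


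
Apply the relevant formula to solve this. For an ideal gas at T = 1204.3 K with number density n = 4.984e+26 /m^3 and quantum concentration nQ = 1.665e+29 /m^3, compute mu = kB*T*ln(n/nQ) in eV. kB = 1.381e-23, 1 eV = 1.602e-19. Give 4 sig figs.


Step 1: n/nQ = 4.984e+26/1.665e+29 = 0.002993
Step 2: ln(n/nQ) = -5.811
Step 3: mu = kB*T*ln(n/nQ) = 1.663e-20*-5.811 = -9.665e-20 J
Step 4: Convert to eV: -9.665e-20/1.602e-19 = -0.6033 eV

-0.6033


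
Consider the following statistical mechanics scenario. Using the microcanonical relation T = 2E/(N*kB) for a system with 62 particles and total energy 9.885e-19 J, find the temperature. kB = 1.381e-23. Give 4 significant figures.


Step 1: Numerator = 2*E = 2*9.885e-19 = 1.977e-18 J
Step 2: Denominator = N*kB = 62*1.381e-23 = 8.562e-22
Step 3: T = 1.977e-18 / 8.562e-22 = 2309 K

2309


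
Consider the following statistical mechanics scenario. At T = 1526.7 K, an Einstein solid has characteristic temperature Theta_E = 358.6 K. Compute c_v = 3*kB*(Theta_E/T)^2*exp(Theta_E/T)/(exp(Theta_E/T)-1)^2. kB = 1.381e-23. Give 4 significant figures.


Step 1: x = Theta_E/T = 358.6/1526.7 = 0.2349
Step 2: x^2 = 0.05517
Step 3: exp(x) = 1.265
Step 4: c_v = 3*1.381e-23*0.05517*1.265/(1.265-1)^2 = 4.124e-23

4.124e-23


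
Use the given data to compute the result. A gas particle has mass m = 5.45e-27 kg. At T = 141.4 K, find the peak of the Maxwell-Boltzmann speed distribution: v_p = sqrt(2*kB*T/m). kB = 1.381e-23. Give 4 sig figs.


Step 1: Numerator = 2*kB*T = 2*1.381e-23*141.4 = 3.905e-21
Step 2: Ratio = 3.905e-21 / 5.45e-27 = 7.166e+05
Step 3: v_p = sqrt(7.166e+05) = 846.5 m/s

846.5


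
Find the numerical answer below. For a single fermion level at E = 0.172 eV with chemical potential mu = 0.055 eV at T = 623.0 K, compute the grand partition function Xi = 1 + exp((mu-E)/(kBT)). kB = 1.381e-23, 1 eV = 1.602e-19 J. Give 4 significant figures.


Step 1: (mu - E) = 0.055 - 0.172 = -0.117 eV
Step 2: x = (mu-E)*eV/(kB*T) = -0.117*1.602e-19/(1.381e-23*623.0) = -2.179
Step 3: exp(x) = 0.1132
Step 4: Xi = 1 + 0.1132 = 1.113

1.113


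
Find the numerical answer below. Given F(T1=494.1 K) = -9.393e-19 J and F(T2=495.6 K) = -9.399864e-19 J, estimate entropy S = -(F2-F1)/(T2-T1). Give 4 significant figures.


Step 1: dF = F2 - F1 = -9.399864e-19 - (-9.393e-19) = -6.864e-22 J
Step 2: dT = T2 - T1 = 495.6 - 494.1 = 1.5 K
Step 3: S = -dF/dT = -(-6.864e-22)/1.5 = 4.576e-22 J/K

4.576e-22


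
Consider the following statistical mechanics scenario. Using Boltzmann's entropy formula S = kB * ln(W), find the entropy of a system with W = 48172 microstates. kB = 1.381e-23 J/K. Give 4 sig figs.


Step 1: ln(W) = ln(48172) = 10.78
Step 2: S = kB * ln(W) = 1.381e-23 * 10.78
Step 3: S = 1.489e-22 J/K

1.489e-22


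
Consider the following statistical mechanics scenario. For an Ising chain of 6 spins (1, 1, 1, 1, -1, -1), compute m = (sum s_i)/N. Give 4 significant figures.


Step 1: Count up spins (+1): 4, down spins (-1): 2
Step 2: Total magnetization M = 4 - 2 = 2
Step 3: m = M/N = 2/6 = 0.3333

0.3333


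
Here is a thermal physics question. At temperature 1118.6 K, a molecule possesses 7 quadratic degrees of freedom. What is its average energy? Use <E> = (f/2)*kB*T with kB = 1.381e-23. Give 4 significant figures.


Step 1: f/2 = 7/2 = 3.5
Step 2: kB*T = 1.381e-23 * 1118.6 = 1.545e-20
Step 3: <E> = 3.5 * 1.545e-20 = 5.407e-20 J

5.407e-20


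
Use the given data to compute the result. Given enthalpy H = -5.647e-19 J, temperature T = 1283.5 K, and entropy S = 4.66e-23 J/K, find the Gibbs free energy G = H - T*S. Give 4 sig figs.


Step 1: T*S = 1283.5 * 4.66e-23 = 5.981e-20 J
Step 2: G = H - T*S = -5.647e-19 - 5.981e-20
Step 3: G = -6.245e-19 J

-6.245e-19


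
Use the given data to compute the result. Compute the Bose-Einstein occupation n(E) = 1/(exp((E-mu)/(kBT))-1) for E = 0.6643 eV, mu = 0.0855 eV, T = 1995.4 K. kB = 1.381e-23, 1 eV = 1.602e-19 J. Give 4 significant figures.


Step 1: (E - mu) = 0.5788 eV
Step 2: x = (E-mu)*eV/(kB*T) = 0.5788*1.602e-19/(1.381e-23*1995.4) = 3.365
Step 3: exp(x) = 28.93
Step 4: n = 1/(exp(x)-1) = 0.0358

0.0358


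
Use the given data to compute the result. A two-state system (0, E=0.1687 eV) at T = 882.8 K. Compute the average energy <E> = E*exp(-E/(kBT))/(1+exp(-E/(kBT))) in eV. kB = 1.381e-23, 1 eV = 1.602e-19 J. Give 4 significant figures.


Step 1: beta*E = 0.1687*1.602e-19/(1.381e-23*882.8) = 2.217
Step 2: exp(-beta*E) = 0.109
Step 3: <E> = 0.1687*0.109/(1+0.109) = 0.01658 eV

0.01658


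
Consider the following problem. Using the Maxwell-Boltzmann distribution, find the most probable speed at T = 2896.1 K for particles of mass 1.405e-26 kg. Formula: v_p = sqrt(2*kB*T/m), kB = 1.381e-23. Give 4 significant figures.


Step 1: Numerator = 2*kB*T = 2*1.381e-23*2896.1 = 7.999e-20
Step 2: Ratio = 7.999e-20 / 1.405e-26 = 5.693e+06
Step 3: v_p = sqrt(5.693e+06) = 2386 m/s

2386


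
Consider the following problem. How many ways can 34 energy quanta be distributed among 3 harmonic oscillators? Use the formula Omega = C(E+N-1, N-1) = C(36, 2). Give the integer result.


Step 1: Use binomial coefficient C(36, 2)
Step 2: Numerator = 36! / 34!
Step 3: Denominator = 2!
Step 4: Omega = 630

630


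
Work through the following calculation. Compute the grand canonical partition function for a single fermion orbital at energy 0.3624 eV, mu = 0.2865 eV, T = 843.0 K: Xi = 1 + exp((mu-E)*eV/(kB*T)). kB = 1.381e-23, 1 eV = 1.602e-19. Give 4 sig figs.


Step 1: (mu - E) = 0.2865 - 0.3624 = -0.0759 eV
Step 2: x = (mu-E)*eV/(kB*T) = -0.0759*1.602e-19/(1.381e-23*843.0) = -1.044
Step 3: exp(x) = 0.3519
Step 4: Xi = 1 + 0.3519 = 1.352

1.352


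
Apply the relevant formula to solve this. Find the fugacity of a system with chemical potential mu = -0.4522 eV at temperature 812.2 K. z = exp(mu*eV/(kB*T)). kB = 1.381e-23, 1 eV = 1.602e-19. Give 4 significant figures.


Step 1: Convert mu to Joules: -0.4522*1.602e-19 = -7.244e-20 J
Step 2: kB*T = 1.381e-23*812.2 = 1.122e-20 J
Step 3: mu/(kB*T) = -6.459
Step 4: z = exp(-6.459) = 0.001567

0.001567


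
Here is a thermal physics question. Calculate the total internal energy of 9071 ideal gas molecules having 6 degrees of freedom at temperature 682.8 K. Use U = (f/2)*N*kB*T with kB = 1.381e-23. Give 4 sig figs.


Step 1: f/2 = 6/2 = 3.0
Step 2: N*kB*T = 9071*1.381e-23*682.8 = 8.553e-17
Step 3: U = 3.0 * 8.553e-17 = 2.566e-16 J

2.566e-16


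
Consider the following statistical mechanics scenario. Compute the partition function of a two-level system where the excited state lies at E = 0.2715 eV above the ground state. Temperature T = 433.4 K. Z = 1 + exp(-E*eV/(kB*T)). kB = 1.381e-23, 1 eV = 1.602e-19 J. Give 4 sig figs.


Step 1: Compute beta*E = E*eV/(kB*T) = 0.2715*1.602e-19/(1.381e-23*433.4) = 7.267
Step 2: exp(-beta*E) = exp(-7.267) = 0.0006983
Step 3: Z = 1 + 0.0006983 = 1.001

1.001


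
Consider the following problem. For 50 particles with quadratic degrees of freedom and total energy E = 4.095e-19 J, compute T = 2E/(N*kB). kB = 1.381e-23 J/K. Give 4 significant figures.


Step 1: Numerator = 2*E = 2*4.095e-19 = 8.19e-19 J
Step 2: Denominator = N*kB = 50*1.381e-23 = 6.905e-22
Step 3: T = 8.19e-19 / 6.905e-22 = 1186 K

1186


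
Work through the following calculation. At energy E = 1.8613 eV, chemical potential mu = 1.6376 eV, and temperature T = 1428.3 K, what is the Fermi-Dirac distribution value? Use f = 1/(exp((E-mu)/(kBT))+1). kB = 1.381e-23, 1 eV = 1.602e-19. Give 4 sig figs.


Step 1: (E - mu) = 1.8613 - 1.6376 = 0.2237 eV
Step 2: Convert: (E-mu)*eV = 3.584e-20 J
Step 3: x = (E-mu)*eV/(kB*T) = 1.817
Step 4: f = 1/(exp(1.817)+1) = 0.1398

0.1398


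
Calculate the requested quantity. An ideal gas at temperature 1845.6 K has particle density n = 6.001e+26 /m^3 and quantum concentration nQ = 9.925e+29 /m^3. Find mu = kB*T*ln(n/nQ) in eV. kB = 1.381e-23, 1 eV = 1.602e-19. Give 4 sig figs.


Step 1: n/nQ = 6.001e+26/9.925e+29 = 0.0006046
Step 2: ln(n/nQ) = -7.411
Step 3: mu = kB*T*ln(n/nQ) = 2.549e-20*-7.411 = -1.889e-19 J
Step 4: Convert to eV: -1.889e-19/1.602e-19 = -1.179 eV

-1.179


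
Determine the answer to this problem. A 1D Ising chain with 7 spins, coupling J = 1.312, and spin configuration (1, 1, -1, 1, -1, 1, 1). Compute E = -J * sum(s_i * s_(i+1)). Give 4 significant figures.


Step 1: Nearest-neighbor products: 1, -1, -1, -1, -1, 1
Step 2: Sum of products = -2
Step 3: E = -1.312 * -2 = 2.624

2.624


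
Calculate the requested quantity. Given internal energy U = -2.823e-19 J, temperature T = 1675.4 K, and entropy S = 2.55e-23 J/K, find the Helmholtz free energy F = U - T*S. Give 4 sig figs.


Step 1: T*S = 1675.4 * 2.55e-23 = 4.272e-20 J
Step 2: F = U - T*S = -2.823e-19 - 4.272e-20
Step 3: F = -3.25e-19 J

-3.25e-19


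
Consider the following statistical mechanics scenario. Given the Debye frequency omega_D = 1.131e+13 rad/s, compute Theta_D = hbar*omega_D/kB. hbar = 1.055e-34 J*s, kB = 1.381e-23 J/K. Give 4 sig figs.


Step 1: hbar*omega_D = 1.055e-34 * 1.131e+13 = 1.193e-21 J
Step 2: Theta_D = 1.193e-21 / 1.381e-23
Step 3: Theta_D = 86.4 K

86.4


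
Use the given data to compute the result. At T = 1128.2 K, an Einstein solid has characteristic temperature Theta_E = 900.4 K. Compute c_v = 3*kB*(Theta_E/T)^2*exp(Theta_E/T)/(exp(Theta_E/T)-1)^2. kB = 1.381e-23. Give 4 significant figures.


Step 1: x = Theta_E/T = 900.4/1128.2 = 0.7981
Step 2: x^2 = 0.6369
Step 3: exp(x) = 2.221
Step 4: c_v = 3*1.381e-23*0.6369*2.221/(2.221-1)^2 = 3.93e-23

3.93e-23


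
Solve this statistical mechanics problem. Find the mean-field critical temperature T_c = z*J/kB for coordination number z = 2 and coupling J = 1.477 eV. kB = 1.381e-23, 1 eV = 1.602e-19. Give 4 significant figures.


Step 1: z*J = 2*1.477 = 2.954 eV
Step 2: Convert to Joules: 2.954*1.602e-19 = 4.732e-19 J
Step 3: T_c = 4.732e-19 / 1.381e-23 = 3.427e+04 K

3.427e+04


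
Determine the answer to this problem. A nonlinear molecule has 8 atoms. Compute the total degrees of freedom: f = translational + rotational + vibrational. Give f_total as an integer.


Step 1: Translational DOF = 3
Step 2: Rotational DOF (nonlinear) = 3
Step 3: Vibrational DOF = 3*8 - 6 = 18
Step 4: Total = 3 + 3 + 18 = 24

24


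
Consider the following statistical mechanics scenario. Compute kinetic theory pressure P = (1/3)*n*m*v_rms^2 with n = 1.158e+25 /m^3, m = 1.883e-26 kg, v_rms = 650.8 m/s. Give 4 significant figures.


Step 1: v_rms^2 = 650.8^2 = 4.235e+05
Step 2: n*m = 1.158e+25*1.883e-26 = 0.2181
Step 3: P = (1/3)*0.2181*4.235e+05 = 3.078e+04 Pa

3.078e+04


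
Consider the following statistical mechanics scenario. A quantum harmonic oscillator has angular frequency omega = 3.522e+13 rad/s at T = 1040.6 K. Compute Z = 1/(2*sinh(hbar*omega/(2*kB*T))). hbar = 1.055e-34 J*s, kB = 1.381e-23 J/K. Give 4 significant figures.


Step 1: Compute x = hbar*omega/(kB*T) = 1.055e-34*3.522e+13/(1.381e-23*1040.6) = 0.2586
Step 2: x/2 = 0.1293
Step 3: sinh(x/2) = 0.1296
Step 4: Z = 1/(2*0.1296) = 3.857

3.857


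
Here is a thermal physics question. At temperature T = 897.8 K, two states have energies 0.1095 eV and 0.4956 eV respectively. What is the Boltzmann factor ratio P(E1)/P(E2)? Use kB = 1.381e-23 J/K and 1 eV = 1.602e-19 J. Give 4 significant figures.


Step 1: Compute energy difference dE = E1 - E2 = 0.1095 - 0.4956 = -0.3861 eV
Step 2: Convert to Joules: dE_J = -0.3861 * 1.602e-19 = -6.185e-20 J
Step 3: Compute exponent = -dE_J / (kB * T) = -(-6.185e-20) / (1.381e-23 * 897.8) = 4.989
Step 4: P(E1)/P(E2) = exp(4.989) = 146.7

146.7


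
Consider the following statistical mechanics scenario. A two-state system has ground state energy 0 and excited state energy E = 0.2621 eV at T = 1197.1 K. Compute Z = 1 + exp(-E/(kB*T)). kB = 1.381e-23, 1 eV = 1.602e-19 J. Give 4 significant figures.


Step 1: Compute beta*E = E*eV/(kB*T) = 0.2621*1.602e-19/(1.381e-23*1197.1) = 2.54
Step 2: exp(-beta*E) = exp(-2.54) = 0.07888
Step 3: Z = 1 + 0.07888 = 1.079

1.079


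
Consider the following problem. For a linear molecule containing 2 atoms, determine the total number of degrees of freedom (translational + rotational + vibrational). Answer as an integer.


Step 1: Translational DOF = 3
Step 2: Rotational DOF (linear) = 2
Step 3: Vibrational DOF = 3*2 - 5 = 1
Step 4: Total = 3 + 2 + 1 = 6

6


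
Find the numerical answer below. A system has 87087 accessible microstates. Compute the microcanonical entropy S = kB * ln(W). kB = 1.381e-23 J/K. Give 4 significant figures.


Step 1: ln(W) = ln(87087) = 11.37
Step 2: S = kB * ln(W) = 1.381e-23 * 11.37
Step 3: S = 1.571e-22 J/K

1.571e-22


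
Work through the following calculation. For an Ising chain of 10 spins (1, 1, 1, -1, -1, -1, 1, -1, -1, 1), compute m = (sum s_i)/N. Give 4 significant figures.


Step 1: Count up spins (+1): 5, down spins (-1): 5
Step 2: Total magnetization M = 5 - 5 = 0
Step 3: m = M/N = 0/10 = 0

0


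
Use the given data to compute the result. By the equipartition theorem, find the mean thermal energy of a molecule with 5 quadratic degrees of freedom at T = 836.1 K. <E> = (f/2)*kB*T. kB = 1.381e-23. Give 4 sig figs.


Step 1: f/2 = 5/2 = 2.5
Step 2: kB*T = 1.381e-23 * 836.1 = 1.155e-20
Step 3: <E> = 2.5 * 1.155e-20 = 2.887e-20 J

2.887e-20


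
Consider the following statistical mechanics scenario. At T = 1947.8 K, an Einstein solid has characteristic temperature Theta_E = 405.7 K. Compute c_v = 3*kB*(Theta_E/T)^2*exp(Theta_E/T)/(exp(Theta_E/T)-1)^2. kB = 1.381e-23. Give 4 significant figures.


Step 1: x = Theta_E/T = 405.7/1947.8 = 0.2083
Step 2: x^2 = 0.04338
Step 3: exp(x) = 1.232
Step 4: c_v = 3*1.381e-23*0.04338*1.232/(1.232-1)^2 = 4.128e-23

4.128e-23
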